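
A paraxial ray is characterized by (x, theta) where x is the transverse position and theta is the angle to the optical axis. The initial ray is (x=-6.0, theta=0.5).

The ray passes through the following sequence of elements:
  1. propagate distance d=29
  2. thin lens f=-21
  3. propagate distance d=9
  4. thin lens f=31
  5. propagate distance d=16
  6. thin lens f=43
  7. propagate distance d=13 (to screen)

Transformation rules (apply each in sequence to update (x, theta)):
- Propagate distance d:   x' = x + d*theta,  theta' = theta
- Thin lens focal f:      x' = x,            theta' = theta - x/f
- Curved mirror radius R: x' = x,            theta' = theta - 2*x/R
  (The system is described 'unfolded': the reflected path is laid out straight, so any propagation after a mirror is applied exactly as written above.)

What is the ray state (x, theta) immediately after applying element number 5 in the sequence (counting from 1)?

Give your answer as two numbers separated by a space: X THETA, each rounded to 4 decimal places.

Answer: 22.5292 0.3679

Derivation:
Initial: x=-6.0000 theta=0.5000
After 1 (propagate distance d=29): x=8.5000 theta=0.5000
After 2 (thin lens f=-21): x=8.5000 theta=19/21 (≈0.9048)
After 3 (propagate distance d=9): x=233/14 (≈16.6429) theta=19/21 (≈0.9048)
After 4 (thin lens f=31): x=233/14 (≈16.6429) theta=479/1302 (≈0.3679)
After 5 (propagate distance d=16): x=29333/1302 (≈22.5292) theta=479/1302 (≈0.3679)
Rounded to 4 decimal places: x = 22.5292, theta = 0.3679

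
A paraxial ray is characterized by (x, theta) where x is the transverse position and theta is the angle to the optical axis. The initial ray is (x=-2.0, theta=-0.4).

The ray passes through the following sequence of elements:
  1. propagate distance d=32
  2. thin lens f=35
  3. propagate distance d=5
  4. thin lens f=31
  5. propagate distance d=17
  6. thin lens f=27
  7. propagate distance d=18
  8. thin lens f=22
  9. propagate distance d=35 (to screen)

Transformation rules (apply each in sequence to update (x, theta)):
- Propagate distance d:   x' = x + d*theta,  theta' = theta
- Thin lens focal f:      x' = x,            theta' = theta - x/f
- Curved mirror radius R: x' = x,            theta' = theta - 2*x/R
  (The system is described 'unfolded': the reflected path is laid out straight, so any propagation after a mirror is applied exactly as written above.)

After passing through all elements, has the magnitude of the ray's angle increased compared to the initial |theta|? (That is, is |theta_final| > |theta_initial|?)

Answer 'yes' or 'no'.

Answer: yes

Derivation:
Initial: x=-2.0000 theta=-0.4000
After 1 (propagate distance d=32): x=-14.8000 theta=-0.4000
After 2 (thin lens f=35): x=-14.8000 theta=4/175 (≈0.0229)
After 3 (propagate distance d=5): x=-514/35 (≈-14.6857) theta=4/175 (≈0.0229)
After 4 (thin lens f=31): x=-514/35 (≈-14.6857) theta=2694/5425 (≈0.4966)
After 5 (propagate distance d=17): x=-33872/5425 (≈-6.2437) theta=2694/5425 (≈0.4966)
After 6 (thin lens f=27): x=-33872/5425 (≈-6.2437) theta=3046/4185 (≈0.7278)
After 7 (propagate distance d=18): x=111604/16275 (≈6.8574) theta=3046/4185 (≈0.7278)
After 8 (thin lens f=22): x=111604/16275 (≈6.8574) theta=670492/1611225 (≈0.4161)
After 9 (propagate distance d=35 (to screen)): x=34516016/1611225 (≈21.4222) theta=670492/1611225 (≈0.4161)
|theta_initial|=0.4000 |theta_final|=670492/1611225 (≈0.4161) -> increased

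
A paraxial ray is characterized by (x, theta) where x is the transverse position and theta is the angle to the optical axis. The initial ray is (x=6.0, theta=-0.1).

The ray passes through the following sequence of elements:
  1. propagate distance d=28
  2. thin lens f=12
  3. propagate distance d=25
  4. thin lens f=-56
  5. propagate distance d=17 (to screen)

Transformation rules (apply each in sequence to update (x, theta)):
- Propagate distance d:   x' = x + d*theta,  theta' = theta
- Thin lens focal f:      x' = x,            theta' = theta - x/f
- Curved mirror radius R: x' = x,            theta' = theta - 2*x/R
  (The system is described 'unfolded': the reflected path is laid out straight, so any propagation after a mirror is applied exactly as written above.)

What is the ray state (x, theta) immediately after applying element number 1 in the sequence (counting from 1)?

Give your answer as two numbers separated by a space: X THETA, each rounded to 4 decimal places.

Initial: x=6.0000 theta=-0.1000
After 1 (propagate distance d=28): x=3.2000 theta=-0.1000
Rounded to 4 decimal places: x = 3.2000, theta = -0.1000

Answer: 3.2000 -0.1000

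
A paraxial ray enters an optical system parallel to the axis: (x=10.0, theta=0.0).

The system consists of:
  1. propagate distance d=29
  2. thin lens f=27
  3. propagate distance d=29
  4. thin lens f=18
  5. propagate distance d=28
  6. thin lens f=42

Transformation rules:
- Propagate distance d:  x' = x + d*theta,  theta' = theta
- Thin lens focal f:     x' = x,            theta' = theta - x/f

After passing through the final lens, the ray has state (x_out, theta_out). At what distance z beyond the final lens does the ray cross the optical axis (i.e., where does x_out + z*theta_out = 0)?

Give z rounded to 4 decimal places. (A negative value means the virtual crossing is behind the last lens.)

Initial: x=10.0000 theta=0.0000
After 1 (propagate distance d=29): x=10.0000 theta=0.0000
After 2 (thin lens f=27): x=10.0000 theta=-10/27 (≈-0.3704)
After 3 (propagate distance d=29): x=-20/27 (≈-0.7407) theta=-10/27 (≈-0.3704)
After 4 (thin lens f=18): x=-20/27 (≈-0.7407) theta=-80/243 (≈-0.3292)
After 5 (propagate distance d=28): x=-2420/243 (≈-9.9588) theta=-80/243 (≈-0.3292)
After 6 (thin lens f=42): x=-2420/243 (≈-9.9588) theta=-470/5103 (≈-0.0921)
z_focus = -x_out/theta_out = -(-2420/243)/(-470/5103) = -5082/47 ≈ -108.1277
Rounded to 4 decimal places: z = -108.1277

Answer: -108.1277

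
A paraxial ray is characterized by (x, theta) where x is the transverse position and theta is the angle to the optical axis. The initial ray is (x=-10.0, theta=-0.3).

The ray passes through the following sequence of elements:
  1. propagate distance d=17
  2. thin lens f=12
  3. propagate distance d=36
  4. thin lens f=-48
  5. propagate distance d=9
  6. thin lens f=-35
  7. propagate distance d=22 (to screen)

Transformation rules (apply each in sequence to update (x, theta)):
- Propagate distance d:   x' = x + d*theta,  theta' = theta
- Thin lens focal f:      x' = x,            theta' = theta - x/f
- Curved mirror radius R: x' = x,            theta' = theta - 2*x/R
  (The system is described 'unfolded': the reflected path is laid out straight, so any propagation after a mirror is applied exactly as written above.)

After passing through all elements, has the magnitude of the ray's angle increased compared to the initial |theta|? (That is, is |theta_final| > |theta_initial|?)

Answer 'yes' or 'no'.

Answer: yes

Derivation:
Initial: x=-10.0000 theta=-0.3000
After 1 (propagate distance d=17): x=-15.1000 theta=-0.3000
After 2 (thin lens f=12): x=-15.1000 theta=23/24 (≈0.9583)
After 3 (propagate distance d=36): x=19.4000 theta=23/24 (≈0.9583)
After 4 (thin lens f=-48): x=19.4000 theta=1.3625
After 5 (propagate distance d=9): x=31.6625 theta=1.3625
After 6 (thin lens f=-35): x=31.6625 theta=1587/700 (≈2.2671)
After 7 (propagate distance d=22 (to screen)): x=228311/2800 (≈81.5396) theta=1587/700 (≈2.2671)
|theta_initial|=0.3000 |theta_final|=1587/700 (≈2.2671) -> increased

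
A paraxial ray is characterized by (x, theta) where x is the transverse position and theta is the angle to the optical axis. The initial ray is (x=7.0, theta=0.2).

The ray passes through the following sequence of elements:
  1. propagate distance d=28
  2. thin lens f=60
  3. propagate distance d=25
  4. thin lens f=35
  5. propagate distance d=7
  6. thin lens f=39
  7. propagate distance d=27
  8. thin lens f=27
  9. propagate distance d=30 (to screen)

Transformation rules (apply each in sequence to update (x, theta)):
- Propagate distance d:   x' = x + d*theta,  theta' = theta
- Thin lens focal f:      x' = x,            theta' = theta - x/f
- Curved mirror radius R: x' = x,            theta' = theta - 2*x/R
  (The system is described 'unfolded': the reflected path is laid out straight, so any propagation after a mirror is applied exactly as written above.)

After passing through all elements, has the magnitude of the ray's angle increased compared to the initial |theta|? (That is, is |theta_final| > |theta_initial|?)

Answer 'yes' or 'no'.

Initial: x=7.0000 theta=0.2000
After 1 (propagate distance d=28): x=12.6000 theta=0.2000
After 2 (thin lens f=60): x=12.6000 theta=-0.0100
After 3 (propagate distance d=25): x=12.3500 theta=-0.0100
After 4 (thin lens f=35): x=12.3500 theta=-127/350 (≈-0.3629)
After 5 (propagate distance d=7): x=9.8100 theta=-127/350 (≈-0.3629)
After 6 (thin lens f=39): x=9.8100 theta=-5591/9100 (≈-0.6144)
After 7 (propagate distance d=27): x=-30843/4550 (≈-6.7787) theta=-5591/9100 (≈-0.6144)
After 8 (thin lens f=27): x=-30843/4550 (≈-6.7787) theta=-109/300 (≈-0.3633)
After 9 (propagate distance d=30 (to screen)): x=-40219/2275 (≈-17.6787) theta=-109/300 (≈-0.3633)
|theta_initial|=0.2000 |theta_final|=109/300 (≈0.3633) -> increased

Answer: yes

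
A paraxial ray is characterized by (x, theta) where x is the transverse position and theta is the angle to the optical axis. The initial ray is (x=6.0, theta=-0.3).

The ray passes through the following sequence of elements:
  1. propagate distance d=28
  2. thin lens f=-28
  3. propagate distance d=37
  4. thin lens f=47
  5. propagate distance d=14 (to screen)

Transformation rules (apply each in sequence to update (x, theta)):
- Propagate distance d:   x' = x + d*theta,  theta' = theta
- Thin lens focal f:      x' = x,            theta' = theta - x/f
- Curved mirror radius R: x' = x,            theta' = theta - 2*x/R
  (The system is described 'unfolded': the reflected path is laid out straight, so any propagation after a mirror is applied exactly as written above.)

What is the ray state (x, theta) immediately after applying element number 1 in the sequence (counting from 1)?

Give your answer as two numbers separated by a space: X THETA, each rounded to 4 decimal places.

Initial: x=6.0000 theta=-0.3000
After 1 (propagate distance d=28): x=-2.4000 theta=-0.3000
Rounded to 4 decimal places: x = -2.4000, theta = -0.3000

Answer: -2.4000 -0.3000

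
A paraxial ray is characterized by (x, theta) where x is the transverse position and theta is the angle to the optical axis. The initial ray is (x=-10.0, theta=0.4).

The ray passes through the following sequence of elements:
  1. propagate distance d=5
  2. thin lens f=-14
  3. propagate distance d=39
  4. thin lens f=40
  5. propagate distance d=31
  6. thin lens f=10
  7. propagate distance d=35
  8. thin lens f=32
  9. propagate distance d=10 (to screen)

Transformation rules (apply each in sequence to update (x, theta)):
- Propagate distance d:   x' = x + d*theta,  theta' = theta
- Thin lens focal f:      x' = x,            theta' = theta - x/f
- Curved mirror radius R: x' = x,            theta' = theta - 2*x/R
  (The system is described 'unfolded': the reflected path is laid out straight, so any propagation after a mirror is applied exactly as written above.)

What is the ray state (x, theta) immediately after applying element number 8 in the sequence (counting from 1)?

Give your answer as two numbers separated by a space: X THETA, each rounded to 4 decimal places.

Initial: x=-10.0000 theta=0.4000
After 1 (propagate distance d=5): x=-8.0000 theta=0.4000
After 2 (thin lens f=-14): x=-8.0000 theta=-6/35 (≈-0.1714)
After 3 (propagate distance d=39): x=-514/35 (≈-14.6857) theta=-6/35 (≈-0.1714)
After 4 (thin lens f=40): x=-514/35 (≈-14.6857) theta=137/700 (≈0.1957)
After 5 (propagate distance d=31): x=-6033/700 (≈-8.6186) theta=137/700 (≈0.1957)
After 6 (thin lens f=10): x=-6033/700 (≈-8.6186) theta=7403/7000 (≈1.0576)
After 7 (propagate distance d=35): x=7951/280 (≈28.3964) theta=7403/7000 (≈1.0576)
After 8 (thin lens f=32): x=7951/280 (≈28.3964) theta=38121/224000 (≈0.1702)
Rounded to 4 decimal places: x = 28.3964, theta = 0.1702

Answer: 28.3964 0.1702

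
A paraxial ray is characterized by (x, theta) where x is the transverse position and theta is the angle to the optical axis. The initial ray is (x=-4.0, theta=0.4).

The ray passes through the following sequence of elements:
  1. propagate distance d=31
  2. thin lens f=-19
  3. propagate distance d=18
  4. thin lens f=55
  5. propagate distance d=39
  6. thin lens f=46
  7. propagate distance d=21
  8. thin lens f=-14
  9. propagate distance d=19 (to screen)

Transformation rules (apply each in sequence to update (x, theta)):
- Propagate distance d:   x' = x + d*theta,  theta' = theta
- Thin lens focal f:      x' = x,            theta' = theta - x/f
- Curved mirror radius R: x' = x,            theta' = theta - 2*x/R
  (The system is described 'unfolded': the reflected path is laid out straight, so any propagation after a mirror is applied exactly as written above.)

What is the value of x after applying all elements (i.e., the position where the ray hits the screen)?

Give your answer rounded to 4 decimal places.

Answer: 62.7999

Derivation:
Initial: x=-4.0000 theta=0.4000
After 1 (propagate distance d=31): x=8.4000 theta=0.4000
After 2 (thin lens f=-19): x=8.4000 theta=16/19 (≈0.8421)
After 3 (propagate distance d=18): x=2238/95 (≈23.5579) theta=16/19 (≈0.8421)
After 4 (thin lens f=55): x=2238/95 (≈23.5579) theta=2162/5225 (≈0.4138)
After 5 (propagate distance d=39): x=207408/5225 (≈39.6953) theta=2162/5225 (≈0.4138)
After 6 (thin lens f=46): x=207408/5225 (≈39.6953) theta=-53978/120175 (≈-0.4492)
After 7 (propagate distance d=21): x=3636846/120175 (≈30.2629) theta=-53978/120175 (≈-0.4492)
After 8 (thin lens f=-14): x=3636846/120175 (≈30.2629) theta=1440577/841225 (≈1.7125)
After 9 (propagate distance d=19 (to screen)): x=10565777/168245 (≈62.7999) theta=1440577/841225 (≈1.7125)
Rounded to 4 decimal places: x = 62.7999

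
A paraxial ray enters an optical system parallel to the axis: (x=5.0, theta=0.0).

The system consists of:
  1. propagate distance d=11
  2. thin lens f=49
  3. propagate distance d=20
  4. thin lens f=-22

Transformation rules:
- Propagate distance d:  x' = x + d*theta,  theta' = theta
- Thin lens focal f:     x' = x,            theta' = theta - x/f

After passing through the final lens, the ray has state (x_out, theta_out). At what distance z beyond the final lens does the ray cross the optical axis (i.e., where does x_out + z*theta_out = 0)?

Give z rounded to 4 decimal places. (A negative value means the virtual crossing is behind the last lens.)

Answer: -91.1429

Derivation:
Initial: x=5.0000 theta=0.0000
After 1 (propagate distance d=11): x=5.0000 theta=0.0000
After 2 (thin lens f=49): x=5.0000 theta=-5/49 (≈-0.1020)
After 3 (propagate distance d=20): x=145/49 (≈2.9592) theta=-5/49 (≈-0.1020)
After 4 (thin lens f=-22): x=145/49 (≈2.9592) theta=5/154 (≈0.0325)
z_focus = -x_out/theta_out = -(145/49)/(5/154) = -638/7 ≈ -91.1429
Rounded to 4 decimal places: z = -91.1429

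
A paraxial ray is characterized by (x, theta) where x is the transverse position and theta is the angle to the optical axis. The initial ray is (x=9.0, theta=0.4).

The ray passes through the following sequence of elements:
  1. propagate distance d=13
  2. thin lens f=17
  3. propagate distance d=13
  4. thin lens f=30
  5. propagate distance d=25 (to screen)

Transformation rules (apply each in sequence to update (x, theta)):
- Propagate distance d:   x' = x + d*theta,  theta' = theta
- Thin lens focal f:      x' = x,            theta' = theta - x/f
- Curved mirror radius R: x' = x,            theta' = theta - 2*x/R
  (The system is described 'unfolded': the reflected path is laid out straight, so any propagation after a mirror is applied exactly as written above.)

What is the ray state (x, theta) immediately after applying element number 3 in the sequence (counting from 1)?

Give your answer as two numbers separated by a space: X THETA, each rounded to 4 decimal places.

Initial: x=9.0000 theta=0.4000
After 1 (propagate distance d=13): x=14.2000 theta=0.4000
After 2 (thin lens f=17): x=14.2000 theta=-37/85 (≈-0.4353)
After 3 (propagate distance d=13): x=726/85 (≈8.5412) theta=-37/85 (≈-0.4353)
Rounded to 4 decimal places: x = 8.5412, theta = -0.4353

Answer: 8.5412 -0.4353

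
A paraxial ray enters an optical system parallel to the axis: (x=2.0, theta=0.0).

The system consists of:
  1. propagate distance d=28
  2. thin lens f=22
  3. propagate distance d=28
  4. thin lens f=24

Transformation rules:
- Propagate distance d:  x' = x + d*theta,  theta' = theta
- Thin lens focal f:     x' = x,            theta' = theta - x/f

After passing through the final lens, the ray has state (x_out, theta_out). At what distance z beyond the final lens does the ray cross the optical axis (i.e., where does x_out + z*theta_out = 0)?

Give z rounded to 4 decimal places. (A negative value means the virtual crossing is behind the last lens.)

Initial: x=2.0000 theta=0.0000
After 1 (propagate distance d=28): x=2.0000 theta=0.0000
After 2 (thin lens f=22): x=2.0000 theta=-1/11 (≈-0.0909)
After 3 (propagate distance d=28): x=-6/11 (≈-0.5455) theta=-1/11 (≈-0.0909)
After 4 (thin lens f=24): x=-6/11 (≈-0.5455) theta=-3/44 (≈-0.0682)
z_focus = -x_out/theta_out = -(-6/11)/(-3/44) = -8.0000
Rounded to 4 decimal places: z = -8.0000

Answer: -8.0000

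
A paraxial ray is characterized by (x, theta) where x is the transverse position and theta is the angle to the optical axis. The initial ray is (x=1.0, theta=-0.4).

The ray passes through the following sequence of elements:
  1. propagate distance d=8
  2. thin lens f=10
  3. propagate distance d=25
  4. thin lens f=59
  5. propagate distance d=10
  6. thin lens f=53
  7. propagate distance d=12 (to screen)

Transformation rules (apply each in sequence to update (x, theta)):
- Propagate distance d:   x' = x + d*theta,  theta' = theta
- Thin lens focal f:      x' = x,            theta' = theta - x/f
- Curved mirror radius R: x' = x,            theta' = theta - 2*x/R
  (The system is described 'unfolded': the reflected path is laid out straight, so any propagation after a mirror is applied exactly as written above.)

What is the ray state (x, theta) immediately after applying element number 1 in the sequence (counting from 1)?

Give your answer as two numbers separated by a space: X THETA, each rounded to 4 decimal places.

Answer: -2.2000 -0.4000

Derivation:
Initial: x=1.0000 theta=-0.4000
After 1 (propagate distance d=8): x=-2.2000 theta=-0.4000
Rounded to 4 decimal places: x = -2.2000, theta = -0.4000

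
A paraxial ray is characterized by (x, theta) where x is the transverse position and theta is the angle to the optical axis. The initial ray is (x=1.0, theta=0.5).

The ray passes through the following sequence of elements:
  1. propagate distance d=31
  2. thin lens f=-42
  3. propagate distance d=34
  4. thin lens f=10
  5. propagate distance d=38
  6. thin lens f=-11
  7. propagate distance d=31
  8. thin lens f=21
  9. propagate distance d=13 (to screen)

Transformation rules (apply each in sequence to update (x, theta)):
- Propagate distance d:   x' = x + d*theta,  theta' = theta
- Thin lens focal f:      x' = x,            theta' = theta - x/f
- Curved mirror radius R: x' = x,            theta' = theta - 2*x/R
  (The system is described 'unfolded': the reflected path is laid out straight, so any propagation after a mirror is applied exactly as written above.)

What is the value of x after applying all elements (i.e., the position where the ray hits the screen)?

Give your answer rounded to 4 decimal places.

Answer: -350.5418

Derivation:
Initial: x=1.0000 theta=0.5000
After 1 (propagate distance d=31): x=16.5000 theta=0.5000
After 2 (thin lens f=-42): x=16.5000 theta=25/28 (≈0.8929)
After 3 (propagate distance d=34): x=328/7 (≈46.8571) theta=25/28 (≈0.8929)
After 4 (thin lens f=10): x=328/7 (≈46.8571) theta=-531/140 (≈-3.7929)
After 5 (propagate distance d=38): x=-6809/70 (≈-97.2714) theta=-531/140 (≈-3.7929)
After 6 (thin lens f=-11): x=-6809/70 (≈-97.2714) theta=-1769/140 (≈-12.6357)
After 7 (propagate distance d=31): x=-68457/140 (≈-488.9786) theta=-1769/140 (≈-12.6357)
After 8 (thin lens f=21): x=-68457/140 (≈-488.9786) theta=2609/245 (≈10.6490)
After 9 (propagate distance d=13 (to screen)): x=-343531/980 (≈-350.5418) theta=2609/245 (≈10.6490)
Rounded to 4 decimal places: x = -350.5418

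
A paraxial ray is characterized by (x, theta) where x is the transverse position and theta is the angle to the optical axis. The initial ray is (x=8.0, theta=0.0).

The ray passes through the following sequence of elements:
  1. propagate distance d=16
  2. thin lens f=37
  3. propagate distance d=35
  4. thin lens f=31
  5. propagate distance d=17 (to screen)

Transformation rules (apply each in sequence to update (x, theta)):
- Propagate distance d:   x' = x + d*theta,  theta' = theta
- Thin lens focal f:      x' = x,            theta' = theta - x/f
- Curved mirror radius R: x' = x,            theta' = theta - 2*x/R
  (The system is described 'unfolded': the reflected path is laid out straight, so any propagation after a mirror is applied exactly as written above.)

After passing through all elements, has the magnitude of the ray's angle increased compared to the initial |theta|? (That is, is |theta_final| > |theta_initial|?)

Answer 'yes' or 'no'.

Initial: x=8.0000 theta=0.0000
After 1 (propagate distance d=16): x=8.0000 theta=0.0000
After 2 (thin lens f=37): x=8.0000 theta=-8/37 (≈-0.2162)
After 3 (propagate distance d=35): x=16/37 (≈0.4324) theta=-8/37 (≈-0.2162)
After 4 (thin lens f=31): x=16/37 (≈0.4324) theta=-264/1147 (≈-0.2302)
After 5 (propagate distance d=17 (to screen)): x=-3992/1147 (≈-3.4804) theta=-264/1147 (≈-0.2302)
|theta_initial|=0.0000 |theta_final|=264/1147 (≈0.2302) -> increased

Answer: yes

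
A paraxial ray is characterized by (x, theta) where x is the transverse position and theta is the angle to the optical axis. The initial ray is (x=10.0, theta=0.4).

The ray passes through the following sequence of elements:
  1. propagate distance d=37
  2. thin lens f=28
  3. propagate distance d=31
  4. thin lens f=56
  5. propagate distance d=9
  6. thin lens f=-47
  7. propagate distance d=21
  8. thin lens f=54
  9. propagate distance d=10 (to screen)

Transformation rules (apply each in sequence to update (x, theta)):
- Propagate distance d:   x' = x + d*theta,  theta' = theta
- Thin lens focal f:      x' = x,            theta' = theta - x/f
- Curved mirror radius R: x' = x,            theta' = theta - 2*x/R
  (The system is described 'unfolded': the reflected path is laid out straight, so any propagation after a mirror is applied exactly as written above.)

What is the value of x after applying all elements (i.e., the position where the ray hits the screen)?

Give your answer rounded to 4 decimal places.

Answer: -12.5890

Derivation:
Initial: x=10.0000 theta=0.4000
After 1 (propagate distance d=37): x=24.8000 theta=0.4000
After 2 (thin lens f=28): x=24.8000 theta=-17/35 (≈-0.4857)
After 3 (propagate distance d=31): x=341/35 (≈9.7429) theta=-17/35 (≈-0.4857)
After 4 (thin lens f=56): x=341/35 (≈9.7429) theta=-1293/1960 (≈-0.6597)
After 5 (propagate distance d=9): x=7459/1960 (≈3.8056) theta=-1293/1960 (≈-0.6597)
After 6 (thin lens f=-47): x=7459/1960 (≈3.8056) theta=-136/235 (≈-0.5787)
After 7 (propagate distance d=21): x=-768979/92120 (≈-8.3476) theta=-136/235 (≈-0.5787)
After 8 (thin lens f=54): x=-768979/92120 (≈-8.3476) theta=-2109869/4974480 (≈-0.4241)
After 9 (propagate distance d=10 (to screen)): x=-15655889/1243620 (≈-12.5890) theta=-2109869/4974480 (≈-0.4241)
Rounded to 4 decimal places: x = -12.5890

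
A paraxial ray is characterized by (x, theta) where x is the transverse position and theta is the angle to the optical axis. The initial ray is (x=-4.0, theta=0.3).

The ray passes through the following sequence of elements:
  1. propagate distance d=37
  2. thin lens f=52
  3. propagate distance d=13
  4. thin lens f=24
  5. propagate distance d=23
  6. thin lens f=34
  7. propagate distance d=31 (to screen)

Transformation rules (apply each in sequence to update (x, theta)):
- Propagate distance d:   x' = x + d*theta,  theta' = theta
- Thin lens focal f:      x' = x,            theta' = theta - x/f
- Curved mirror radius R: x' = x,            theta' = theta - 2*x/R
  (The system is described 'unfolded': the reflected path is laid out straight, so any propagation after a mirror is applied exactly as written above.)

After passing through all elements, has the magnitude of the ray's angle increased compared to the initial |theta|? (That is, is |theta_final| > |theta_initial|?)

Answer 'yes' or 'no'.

Answer: yes

Derivation:
Initial: x=-4.0000 theta=0.3000
After 1 (propagate distance d=37): x=7.1000 theta=0.3000
After 2 (thin lens f=52): x=7.1000 theta=17/104 (≈0.1635)
After 3 (propagate distance d=13): x=9.2250 theta=17/104 (≈0.1635)
After 4 (thin lens f=24): x=9.2250 theta=-919/4160 (≈-0.2209)
After 5 (propagate distance d=23): x=17239/4160 (≈4.1440) theta=-919/4160 (≈-0.2209)
After 6 (thin lens f=34): x=17239/4160 (≈4.1440) theta=-9697/28288 (≈-0.3428)
After 7 (propagate distance d=31 (to screen)): x=-916909/141440 (≈-6.4827) theta=-9697/28288 (≈-0.3428)
|theta_initial|=0.3000 |theta_final|=9697/28288 (≈0.3428) -> increased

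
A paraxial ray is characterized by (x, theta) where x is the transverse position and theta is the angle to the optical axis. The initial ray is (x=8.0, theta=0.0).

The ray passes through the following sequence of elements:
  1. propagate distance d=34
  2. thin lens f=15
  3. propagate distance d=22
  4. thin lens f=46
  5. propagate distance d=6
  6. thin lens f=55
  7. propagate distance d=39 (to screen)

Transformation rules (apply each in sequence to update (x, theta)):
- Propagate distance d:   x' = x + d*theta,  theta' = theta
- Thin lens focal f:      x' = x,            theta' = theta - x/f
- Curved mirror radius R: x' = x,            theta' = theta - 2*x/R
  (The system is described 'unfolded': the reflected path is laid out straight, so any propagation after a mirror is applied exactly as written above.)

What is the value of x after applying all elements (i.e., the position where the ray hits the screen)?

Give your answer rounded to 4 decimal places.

Initial: x=8.0000 theta=0.0000
After 1 (propagate distance d=34): x=8.0000 theta=0.0000
After 2 (thin lens f=15): x=8.0000 theta=-8/15 (≈-0.5333)
After 3 (propagate distance d=22): x=-56/15 (≈-3.7333) theta=-8/15 (≈-0.5333)
After 4 (thin lens f=46): x=-56/15 (≈-3.7333) theta=-52/115 (≈-0.4522)
After 5 (propagate distance d=6): x=-2224/345 (≈-6.4464) theta=-52/115 (≈-0.4522)
After 6 (thin lens f=55): x=-2224/345 (≈-6.4464) theta=-6356/18975 (≈-0.3350)
After 7 (propagate distance d=39 (to screen)): x=-370204/18975 (≈-19.5101) theta=-6356/18975 (≈-0.3350)
Rounded to 4 decimal places: x = -19.5101

Answer: -19.5101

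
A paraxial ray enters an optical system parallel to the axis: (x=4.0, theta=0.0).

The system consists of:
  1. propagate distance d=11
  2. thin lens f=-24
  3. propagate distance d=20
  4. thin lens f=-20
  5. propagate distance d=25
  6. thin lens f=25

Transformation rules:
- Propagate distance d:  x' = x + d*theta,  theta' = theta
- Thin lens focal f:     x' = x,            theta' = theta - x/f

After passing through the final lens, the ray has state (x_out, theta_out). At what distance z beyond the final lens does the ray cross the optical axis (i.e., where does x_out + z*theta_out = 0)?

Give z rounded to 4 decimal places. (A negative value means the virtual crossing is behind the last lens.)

Initial: x=4.0000 theta=0.0000
After 1 (propagate distance d=11): x=4.0000 theta=0.0000
After 2 (thin lens f=-24): x=4.0000 theta=1/6 (≈0.1667)
After 3 (propagate distance d=20): x=22/3 (≈7.3333) theta=1/6 (≈0.1667)
After 4 (thin lens f=-20): x=22/3 (≈7.3333) theta=8/15 (≈0.5333)
After 5 (propagate distance d=25): x=62/3 (≈20.6667) theta=8/15 (≈0.5333)
After 6 (thin lens f=25): x=62/3 (≈20.6667) theta=-22/75 (≈-0.2933)
z_focus = -x_out/theta_out = -(62/3)/(-22/75) = 775/11 ≈ 70.4545
Rounded to 4 decimal places: z = 70.4545

Answer: 70.4545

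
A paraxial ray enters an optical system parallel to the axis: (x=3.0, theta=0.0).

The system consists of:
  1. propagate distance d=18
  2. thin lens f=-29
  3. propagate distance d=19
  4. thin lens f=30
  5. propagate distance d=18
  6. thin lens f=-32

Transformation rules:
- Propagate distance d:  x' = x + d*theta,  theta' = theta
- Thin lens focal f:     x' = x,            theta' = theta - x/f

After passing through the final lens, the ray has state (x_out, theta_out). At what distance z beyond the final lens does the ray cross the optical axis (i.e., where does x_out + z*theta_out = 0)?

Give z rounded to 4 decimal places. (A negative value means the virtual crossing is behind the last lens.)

Initial: x=3.0000 theta=0.0000
After 1 (propagate distance d=18): x=3.0000 theta=0.0000
After 2 (thin lens f=-29): x=3.0000 theta=3/29 (≈0.1034)
After 3 (propagate distance d=19): x=144/29 (≈4.9655) theta=3/29 (≈0.1034)
After 4 (thin lens f=30): x=144/29 (≈4.9655) theta=-9/145 (≈-0.0621)
After 5 (propagate distance d=18): x=558/145 (≈3.8483) theta=-9/145 (≈-0.0621)
After 6 (thin lens f=-32): x=558/145 (≈3.8483) theta=27/464 (≈0.0582)
z_focus = -x_out/theta_out = -(558/145)/(27/464) = -992/15 ≈ -66.1333
Rounded to 4 decimal places: z = -66.1333

Answer: -66.1333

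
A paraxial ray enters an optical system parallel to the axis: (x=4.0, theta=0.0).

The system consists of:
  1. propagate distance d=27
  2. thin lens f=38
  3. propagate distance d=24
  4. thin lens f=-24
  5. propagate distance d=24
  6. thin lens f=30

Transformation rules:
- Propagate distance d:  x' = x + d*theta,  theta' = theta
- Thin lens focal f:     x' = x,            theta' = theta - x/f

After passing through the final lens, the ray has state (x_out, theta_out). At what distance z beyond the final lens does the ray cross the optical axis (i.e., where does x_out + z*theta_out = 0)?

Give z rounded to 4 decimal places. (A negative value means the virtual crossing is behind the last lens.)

Answer: 7.2727

Derivation:
Initial: x=4.0000 theta=0.0000
After 1 (propagate distance d=27): x=4.0000 theta=0.0000
After 2 (thin lens f=38): x=4.0000 theta=-2/19 (≈-0.1053)
After 3 (propagate distance d=24): x=28/19 (≈1.4737) theta=-2/19 (≈-0.1053)
After 4 (thin lens f=-24): x=28/19 (≈1.4737) theta=-5/114 (≈-0.0439)
After 5 (propagate distance d=24): x=8/19 (≈0.4211) theta=-5/114 (≈-0.0439)
After 6 (thin lens f=30): x=8/19 (≈0.4211) theta=-11/190 (≈-0.0579)
z_focus = -x_out/theta_out = -(8/19)/(-11/190) = 80/11 ≈ 7.2727
Rounded to 4 decimal places: z = 7.2727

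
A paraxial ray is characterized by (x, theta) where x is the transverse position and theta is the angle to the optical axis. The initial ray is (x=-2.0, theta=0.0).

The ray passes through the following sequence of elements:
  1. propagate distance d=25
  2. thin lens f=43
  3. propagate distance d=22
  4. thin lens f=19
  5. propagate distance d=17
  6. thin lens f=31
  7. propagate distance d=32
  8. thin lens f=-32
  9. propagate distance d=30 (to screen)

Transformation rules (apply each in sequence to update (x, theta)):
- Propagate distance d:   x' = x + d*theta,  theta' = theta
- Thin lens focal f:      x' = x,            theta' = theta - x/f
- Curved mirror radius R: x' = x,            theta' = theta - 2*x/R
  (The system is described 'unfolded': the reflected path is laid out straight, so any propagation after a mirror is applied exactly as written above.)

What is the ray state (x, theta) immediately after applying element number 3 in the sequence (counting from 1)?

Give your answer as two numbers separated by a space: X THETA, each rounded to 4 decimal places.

Initial: x=-2.0000 theta=0.0000
After 1 (propagate distance d=25): x=-2.0000 theta=0.0000
After 2 (thin lens f=43): x=-2.0000 theta=2/43 (≈0.0465)
After 3 (propagate distance d=22): x=-42/43 (≈-0.9767) theta=2/43 (≈0.0465)
Rounded to 4 decimal places: x = -0.9767, theta = 0.0465

Answer: -0.9767 0.0465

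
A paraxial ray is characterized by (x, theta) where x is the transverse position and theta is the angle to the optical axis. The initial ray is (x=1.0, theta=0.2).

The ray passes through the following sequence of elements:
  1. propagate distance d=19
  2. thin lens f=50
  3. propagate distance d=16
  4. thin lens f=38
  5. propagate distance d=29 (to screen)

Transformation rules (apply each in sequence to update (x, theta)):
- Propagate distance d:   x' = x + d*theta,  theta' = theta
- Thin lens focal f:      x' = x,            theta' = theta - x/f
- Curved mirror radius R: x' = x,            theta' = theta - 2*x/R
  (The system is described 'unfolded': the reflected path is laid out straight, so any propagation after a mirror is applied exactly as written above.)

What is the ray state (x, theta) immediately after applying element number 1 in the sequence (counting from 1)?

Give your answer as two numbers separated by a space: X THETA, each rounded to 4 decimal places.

Answer: 4.8000 0.2000

Derivation:
Initial: x=1.0000 theta=0.2000
After 1 (propagate distance d=19): x=4.8000 theta=0.2000
Rounded to 4 decimal places: x = 4.8000, theta = 0.2000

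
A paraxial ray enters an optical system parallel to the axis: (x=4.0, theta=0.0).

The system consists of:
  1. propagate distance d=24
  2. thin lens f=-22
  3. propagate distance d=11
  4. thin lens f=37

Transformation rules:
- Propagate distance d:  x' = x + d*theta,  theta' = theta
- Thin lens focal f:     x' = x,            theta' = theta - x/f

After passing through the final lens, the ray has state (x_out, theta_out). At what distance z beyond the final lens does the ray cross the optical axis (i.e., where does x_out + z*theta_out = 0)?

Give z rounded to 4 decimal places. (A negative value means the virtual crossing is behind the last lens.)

Initial: x=4.0000 theta=0.0000
After 1 (propagate distance d=24): x=4.0000 theta=0.0000
After 2 (thin lens f=-22): x=4.0000 theta=2/11 (≈0.1818)
After 3 (propagate distance d=11): x=6.0000 theta=2/11 (≈0.1818)
After 4 (thin lens f=37): x=6.0000 theta=8/407 (≈0.0197)
z_focus = -x_out/theta_out = -(6.0000)/(8/407) = -305.2500
Rounded to 4 decimal places: z = -305.2500

Answer: -305.2500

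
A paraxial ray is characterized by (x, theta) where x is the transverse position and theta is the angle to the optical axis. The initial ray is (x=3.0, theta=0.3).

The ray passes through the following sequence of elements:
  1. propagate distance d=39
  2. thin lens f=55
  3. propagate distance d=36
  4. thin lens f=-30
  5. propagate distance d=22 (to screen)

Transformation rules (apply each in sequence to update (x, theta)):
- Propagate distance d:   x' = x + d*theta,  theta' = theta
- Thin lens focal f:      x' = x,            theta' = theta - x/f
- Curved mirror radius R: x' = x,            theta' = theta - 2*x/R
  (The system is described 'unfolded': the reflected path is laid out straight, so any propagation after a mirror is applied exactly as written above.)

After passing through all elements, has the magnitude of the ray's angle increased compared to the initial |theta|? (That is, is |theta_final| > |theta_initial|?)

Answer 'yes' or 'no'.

Answer: yes

Derivation:
Initial: x=3.0000 theta=0.3000
After 1 (propagate distance d=39): x=14.7000 theta=0.3000
After 2 (thin lens f=55): x=14.7000 theta=9/275 (≈0.0327)
After 3 (propagate distance d=36): x=8733/550 (≈15.8782) theta=9/275 (≈0.0327)
After 4 (thin lens f=-30): x=8733/550 (≈15.8782) theta=0.5620
After 5 (propagate distance d=22 (to screen)): x=38833/1375 (≈28.2422) theta=0.5620
|theta_initial|=0.3000 |theta_final|=0.5620 -> increased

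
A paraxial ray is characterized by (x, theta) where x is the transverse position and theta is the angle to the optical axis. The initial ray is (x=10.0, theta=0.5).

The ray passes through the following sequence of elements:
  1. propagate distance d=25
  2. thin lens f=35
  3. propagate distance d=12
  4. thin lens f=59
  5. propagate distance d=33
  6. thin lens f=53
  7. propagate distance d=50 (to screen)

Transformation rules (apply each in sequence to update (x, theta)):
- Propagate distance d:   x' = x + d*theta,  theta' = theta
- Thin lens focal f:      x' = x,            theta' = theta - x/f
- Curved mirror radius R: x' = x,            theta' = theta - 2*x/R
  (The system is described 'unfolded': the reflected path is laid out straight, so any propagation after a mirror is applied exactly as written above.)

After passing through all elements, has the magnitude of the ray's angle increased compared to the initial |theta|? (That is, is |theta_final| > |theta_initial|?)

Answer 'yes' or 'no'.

Answer: yes

Derivation:
Initial: x=10.0000 theta=0.5000
After 1 (propagate distance d=25): x=22.5000 theta=0.5000
After 2 (thin lens f=35): x=22.5000 theta=-1/7 (≈-0.1429)
After 3 (propagate distance d=12): x=291/14 (≈20.7857) theta=-1/7 (≈-0.1429)
After 4 (thin lens f=59): x=291/14 (≈20.7857) theta=-409/826 (≈-0.4952)
After 5 (propagate distance d=33): x=1836/413 (≈4.4455) theta=-409/826 (≈-0.4952)
After 6 (thin lens f=53): x=1836/413 (≈4.4455) theta=-25349/43778 (≈-0.5790)
After 7 (propagate distance d=50 (to screen)): x=-76631/3127 (≈-24.5062) theta=-25349/43778 (≈-0.5790)
|theta_initial|=0.5000 |theta_final|=25349/43778 (≈0.5790) -> increased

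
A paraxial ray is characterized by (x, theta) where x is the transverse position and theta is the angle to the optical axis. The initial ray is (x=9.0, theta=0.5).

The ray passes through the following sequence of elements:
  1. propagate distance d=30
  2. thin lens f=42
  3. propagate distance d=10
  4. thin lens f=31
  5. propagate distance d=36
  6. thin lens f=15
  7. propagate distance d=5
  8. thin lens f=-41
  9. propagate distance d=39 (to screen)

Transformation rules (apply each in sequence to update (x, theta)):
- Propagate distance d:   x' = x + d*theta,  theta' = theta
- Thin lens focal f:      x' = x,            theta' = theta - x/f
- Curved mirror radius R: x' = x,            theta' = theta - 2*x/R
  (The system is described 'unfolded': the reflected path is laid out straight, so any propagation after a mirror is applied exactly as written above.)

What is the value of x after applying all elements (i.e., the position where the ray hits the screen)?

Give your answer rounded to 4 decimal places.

Initial: x=9.0000 theta=0.5000
After 1 (propagate distance d=30): x=24.0000 theta=0.5000
After 2 (thin lens f=42): x=24.0000 theta=-1/14 (≈-0.0714)
After 3 (propagate distance d=10): x=163/7 (≈23.2857) theta=-1/14 (≈-0.0714)
After 4 (thin lens f=31): x=163/7 (≈23.2857) theta=-51/62 (≈-0.8226)
After 5 (propagate distance d=36): x=-1373/217 (≈-6.3272) theta=-51/62 (≈-0.8226)
After 6 (thin lens f=15): x=-1373/217 (≈-6.3272) theta=-2609/6510 (≈-0.4008)
After 7 (propagate distance d=5): x=-10847/1302 (≈-8.3310) theta=-2609/6510 (≈-0.4008)
After 8 (thin lens f=-41): x=-10847/1302 (≈-8.3310) theta=-80602/133455 (≈-0.6040)
After 9 (propagate distance d=39 (to screen)): x=-8510591/266910 (≈-31.8856) theta=-80602/133455 (≈-0.6040)
Rounded to 4 decimal places: x = -31.8856

Answer: -31.8856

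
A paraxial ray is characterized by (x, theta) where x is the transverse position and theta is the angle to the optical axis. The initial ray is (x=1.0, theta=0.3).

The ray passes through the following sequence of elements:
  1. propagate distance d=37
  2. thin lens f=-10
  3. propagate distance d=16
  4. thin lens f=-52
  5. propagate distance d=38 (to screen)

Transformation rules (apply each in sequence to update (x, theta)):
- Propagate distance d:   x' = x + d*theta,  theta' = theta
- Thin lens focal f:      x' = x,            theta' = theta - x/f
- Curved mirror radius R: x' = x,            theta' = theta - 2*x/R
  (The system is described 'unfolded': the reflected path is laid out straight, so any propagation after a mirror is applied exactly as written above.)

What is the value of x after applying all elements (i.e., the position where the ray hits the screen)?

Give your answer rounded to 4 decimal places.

Initial: x=1.0000 theta=0.3000
After 1 (propagate distance d=37): x=12.1000 theta=0.3000
After 2 (thin lens f=-10): x=12.1000 theta=1.5100
After 3 (propagate distance d=16): x=36.2600 theta=1.5100
After 4 (thin lens f=-52): x=36.2600 theta=5739/2600 (≈2.2073)
After 5 (propagate distance d=38 (to screen)): x=156179/1300 (≈120.1377) theta=5739/2600 (≈2.2073)
Rounded to 4 decimal places: x = 120.1377

Answer: 120.1377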